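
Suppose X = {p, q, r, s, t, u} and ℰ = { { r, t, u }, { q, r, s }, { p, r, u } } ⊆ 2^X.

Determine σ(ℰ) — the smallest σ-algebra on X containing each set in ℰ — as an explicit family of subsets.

Initial family (5 sets): { {}, { p, r, u }, { q, r, s }, { r, t, u }, X }.
Pass 1 (6 new):
  { p, q, s }  = complement { r, t, u }
  { p, t, u }  = complement { q, r, s }
  { q, s, t }  = complement { p, r, u }
  { p, r, t, u }  = { p, r, u } ∪ { r, t, u }
  { p, q, r, s, u }  = { q, r, s } ∪ { p, r, u }
  { q, r, s, t, u }  = { q, r, s } ∪ { r, t, u }
  |family| = 11
Pass 2 (7 new):
  { p }  = complement { q, r, s, t, u }
  { t }  = complement { p, q, r, s, u }
  { q, s }  = complement { p, r, t, u }
  { p, q, r, s }  = { q, r, s } ∪ { p, q, s }
  { p, q, s, t }  = { p, q, s } ∪ { q, s, t }
  { q, r, s, t }  = { q, r, s } ∪ { q, s, t }
  { p, q, s, t, u }  = { p, q, s } ∪ { p, t, u }
  |family| = 18
Pass 3 adds 6:
  { r }  = complement { p, q, s, t, u }
  { p, t }  = { t } ∪ { p }
  { p, u }  = complement { q, r, s, t }
  { r, u }  = complement { p, q, s, t }
  { t, u }  = complement { p, q, r, s }
  { p, q, r, s, t }  = { p, q, s, t } ∪ { p, q, r, s }
  |family| = 24
Pass 4 (7 new):
  { u }  = complement { p, q, r, s, t }
  { p, r }  = { r } ∪ { p }
  { r, t }  = { t } ∪ { r }
  { p, r, t }  = { r } ∪ { p, t }
  { p, q, s, u }  = { p, u } ∪ { p, q, s }
  { q, r, s, u }  = complement { p, t }
  { q, s, t, u }  = { t, u } ∪ { q, s }
  |family| = 31
Pass 5: 1 new —
  { q, s, u }  = complement { p, r, t }
  |family| = 32
Pass 6: stable.

Hence σ(ℰ) has 32 members: { {}, { p }, { r }, { t }, { u }, { p, r }, { p, t }, { p, u }, { q, s }, { r, t }, { r, u }, { t, u }, { p, q, s }, { p, r, t }, { p, r, u }, { p, t, u }, { q, r, s }, { q, s, t }, { q, s, u }, { r, t, u }, { p, q, r, s }, { p, q, s, t }, { p, q, s, u }, { p, r, t, u }, { q, r, s, t }, { q, r, s, u }, { q, s, t, u }, { p, q, r, s, t }, { p, q, r, s, u }, { p, q, s, t, u }, { q, r, s, t, u }, X }.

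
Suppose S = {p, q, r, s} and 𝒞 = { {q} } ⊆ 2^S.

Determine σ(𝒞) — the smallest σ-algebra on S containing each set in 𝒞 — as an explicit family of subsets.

Seed the family with 𝒞 together with ∅ and S: { {}, {q}, S }.
Iteration 1: 1 new —
  {p,r,s}  = {q}ᶜ
Iteration 2 adds nothing — fixpoint reached.

Hence σ(𝒞) has 4 members: { {}, {q}, {p,r,s}, S }.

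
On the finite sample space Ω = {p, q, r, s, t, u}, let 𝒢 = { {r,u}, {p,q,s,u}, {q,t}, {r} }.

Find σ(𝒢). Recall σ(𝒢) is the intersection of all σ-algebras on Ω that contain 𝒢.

|σ(𝒢)| = 32.  σ(𝒢) = { ∅, {q}, {r}, {t}, {u}, {p,s}, {q,r}, {q,t}, {q,u}, {r,t}, {r,u}, {t,u}, {p,q,s}, {p,r,s}, {p,s,t}, {p,s,u}, {q,r,t}, {q,r,u}, {q,t,u}, {r,t,u}, {p,q,r,s}, {p,q,s,t}, {p,q,s,u}, {p,r,s,t}, {p,r,s,u}, {p,s,t,u}, {q,r,t,u}, {p,q,r,s,t}, {p,q,r,s,u}, {p,q,s,t,u}, {p,r,s,t,u}, Ω }

Working:
Seed the family with 𝒢 together with ∅ and Ω: { ∅, {r}, {q,t}, {r,u}, {p,q,s,u}, Ω }.
Iteration 1: +7 →
  {r,t}  = {p,q,s,u}ᶜ
  {q,r,t}  = {r} ∪ {q,t}
  {p,q,s,t}  = {r,u}ᶜ
  {p,r,s,u}  = {q,t}ᶜ
  {q,r,t,u}  = {q,t} ∪ {r,u}
  {p,q,r,s,u}  = {r} ∪ {p,q,s,u}
  {p,q,s,t,u}  = {r}ᶜ
  |family| = 13
Iteration 2: +6 →
  {t}  = {p,q,r,s,u}ᶜ
  {p,s}  = {q,r,t,u}ᶜ
  {p,s,u}  = {q,r,t}ᶜ
  {r,t,u}  = {r,u} ∪ {r,t}
  {p,q,r,s,t}  = {p,q,s,t} ∪ {r}
  {p,r,s,t,u}  = {p,r,s,u} ∪ {r,t}
  |family| = 19
Iteration 3. New:
  {q}  = {p,r,s,t,u}ᶜ
  {u}  = {p,q,r,s,t}ᶜ
  {p,q,s}  = {r,t,u}ᶜ
  {p,r,s}  = {p,s} ∪ {r}
  {p,s,t}  = {p,s} ∪ {t}
  {p,r,s,t}  = {p,s} ∪ {r,t}
  {p,s,t,u}  = {p,s,u} ∪ {t}
  |family| = 26
Iteration 4 adds 6:
  {q,r}  = {p,s,t,u}ᶜ
  {q,u}  = {p,r,s,t}ᶜ
  {t,u}  = {u} ∪ {t}
  {q,r,u}  = {p,s,t}ᶜ
  {q,t,u}  = {p,r,s}ᶜ
  {p,q,r,s}  = {q} ∪ {p,r,s}
  |family| = 32
Iteration 5: already closed under ᶜ and ∪.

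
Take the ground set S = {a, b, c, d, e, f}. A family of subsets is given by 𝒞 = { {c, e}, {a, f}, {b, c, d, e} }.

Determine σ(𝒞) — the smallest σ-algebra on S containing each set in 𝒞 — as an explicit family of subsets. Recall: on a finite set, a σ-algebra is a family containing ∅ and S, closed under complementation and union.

Start: 𝒞 ∪ {∅, S} = { ∅, {a, f}, {c, e}, {b, c, d, e}, S }.
Step 1: 2 new —
  {a, b, d, f}  = complement {c, e}
  {a, c, e, f}  = {a, f} ∪ {c, e}
  (now 7)
Step 2 adds 1:
  {b, d}  = complement {a, c, e, f}
  (now 8)
Step 3: stable.

σ(𝒞) = { ∅, {a, f}, {b, d}, {c, e}, {a, b, d, f}, {a, c, e, f}, {b, c, d, e}, S }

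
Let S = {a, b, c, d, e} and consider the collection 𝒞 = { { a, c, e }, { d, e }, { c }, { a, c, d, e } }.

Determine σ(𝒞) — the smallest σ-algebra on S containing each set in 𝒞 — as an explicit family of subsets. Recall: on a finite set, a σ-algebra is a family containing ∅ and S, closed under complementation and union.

σ(𝒞) = { {  }, { a }, { b }, { c }, { d }, { e }, { a, b }, { a, c }, { a, d }, { a, e }, { b, c }, { b, d }, { b, e }, { c, d }, { c, e }, { d, e }, { a, b, c }, { a, b, d }, { a, b, e }, { a, c, d }, { a, c, e }, { a, d, e }, { b, c, d }, { b, c, e }, { b, d, e }, { c, d, e }, { a, b, c, d }, { a, b, c, e }, { a, b, d, e }, { a, c, d, e }, { b, c, d, e }, S }

Working:
Seed the family with 𝒞 together with ∅ and S: { {  }, { c }, { d, e }, { a, c, e }, { a, c, d, e }, S }.
Iteration 1: 5 new —
  { b }  = complement { a, c, d, e }
  { b, d }  = complement { a, c, e }
  { a, b, c }  = complement { d, e }
  { c, d, e }  = { d, e } ∪ { c }
  { a, b, d, e }  = complement { c }
  [11 total]
Iteration 2. New:
  { a, b }  = complement { c, d, e }
  { b, c }  = { b } ∪ { c }
  { b, c, d }  = { c } ∪ { b, d }
  { b, d, e }  = { b } ∪ { d, e }
  { a, b, c, d }  = { a, b, c } ∪ { b, d }
  { a, b, c, e }  = { a, b, c } ∪ { a, c, e }
  { b, c, d, e }  = { c, d, e } ∪ { b }
  [18 total]
Iteration 3 adds 7:
  { a }  = complement { b, c, d, e }
  { d }  = complement { a, b, c, e }
  { e }  = complement { a, b, c, d }
  { a, c }  = complement { b, d, e }
  { a, e }  = complement { b, c, d }
  { a, b, d }  = { a, b } ∪ { b, d }
  { a, d, e }  = complement { b, c }
  [25 total]
Iteration 4: 7 new —
  { a, d }  = { d } ∪ { a }
  { b, e }  = { b } ∪ { e }
  { c, d }  = { c } ∪ { d }
  { c, e }  = complement { a, b, d }
  { a, b, e }  = { a, b } ∪ { e }
  { a, c, d }  = { a, c } ∪ { d }
  { b, c, e }  = { e } ∪ { b, c }
  [32 total]
Iteration 5: already closed under ᶜ and ∪.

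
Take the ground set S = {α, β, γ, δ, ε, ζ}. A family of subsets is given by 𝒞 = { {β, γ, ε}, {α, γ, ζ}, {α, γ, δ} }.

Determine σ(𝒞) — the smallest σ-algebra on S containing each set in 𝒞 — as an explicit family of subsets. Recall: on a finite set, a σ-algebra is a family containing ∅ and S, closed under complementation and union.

Initial family (5 sets): { ∅, {α, γ, δ}, {α, γ, ζ}, {β, γ, ε}, S }.
Step 1 adds 6:
  {α, δ, ζ}  = complement {β, γ, ε}
  {β, δ, ε}  = complement {α, γ, ζ}
  {β, ε, ζ}  = complement {α, γ, δ}
  {α, γ, δ, ζ}  = {α, γ, δ} ∪ {α, γ, ζ}
  {α, β, γ, δ, ε}  = {α, γ, δ} ∪ {β, γ, ε}
  {α, β, γ, ε, ζ}  = {β, γ, ε} ∪ {α, γ, ζ}
  (now 11)
Step 2. New:
  {δ}  = complement {α, β, γ, ε, ζ}
  {ζ}  = complement {α, β, γ, δ, ε}
  {β, ε}  = complement {α, γ, δ, ζ}
  {β, γ, δ, ε}  = {β, γ, ε} ∪ {β, δ, ε}
  {β, γ, ε, ζ}  = {β, ε, ζ} ∪ {β, γ, ε}
  {β, δ, ε, ζ}  = {β, ε, ζ} ∪ {β, δ, ε}
  {α, β, δ, ε, ζ}  = {β, ε, ζ} ∪ {α, δ, ζ}
  (now 18)
Step 3: +6 →
  {γ}  = complement {α, β, δ, ε, ζ}
  {α, γ}  = complement {β, δ, ε, ζ}
  {α, δ}  = complement {β, γ, ε, ζ}
  {α, ζ}  = complement {β, γ, δ, ε}
  {δ, ζ}  = {δ} ∪ {ζ}
  {β, γ, δ, ε, ζ}  = {β, γ, ε} ∪ {β, δ, ε, ζ}
  (now 24)
Step 4: +7 →
  {α}  = complement {β, γ, δ, ε, ζ}
  {γ, δ}  = {γ} ∪ {δ}
  {γ, ζ}  = {ζ} ∪ {γ}
  {γ, δ, ζ}  = {γ} ∪ {δ, ζ}
  {α, β, γ, ε}  = complement {δ, ζ}
  {α, β, δ, ε}  = {β, ε} ∪ {α, δ}
  {α, β, ε, ζ}  = {β, ε} ∪ {α, ζ}
  (now 31)
Step 5 (1 new):
  {α, β, ε}  = complement {γ, δ, ζ}
  (now 32)
Step 6 adds nothing — fixpoint reached.

Hence σ(𝒞) has 32 members: { ∅, {α}, {γ}, {δ}, {ζ}, {α, γ}, {α, δ}, {α, ζ}, {β, ε}, {γ, δ}, {γ, ζ}, {δ, ζ}, {α, β, ε}, {α, γ, δ}, {α, γ, ζ}, {α, δ, ζ}, {β, γ, ε}, {β, δ, ε}, {β, ε, ζ}, {γ, δ, ζ}, {α, β, γ, ε}, {α, β, δ, ε}, {α, β, ε, ζ}, {α, γ, δ, ζ}, {β, γ, δ, ε}, {β, γ, ε, ζ}, {β, δ, ε, ζ}, {α, β, γ, δ, ε}, {α, β, γ, ε, ζ}, {α, β, δ, ε, ζ}, {β, γ, δ, ε, ζ}, S }.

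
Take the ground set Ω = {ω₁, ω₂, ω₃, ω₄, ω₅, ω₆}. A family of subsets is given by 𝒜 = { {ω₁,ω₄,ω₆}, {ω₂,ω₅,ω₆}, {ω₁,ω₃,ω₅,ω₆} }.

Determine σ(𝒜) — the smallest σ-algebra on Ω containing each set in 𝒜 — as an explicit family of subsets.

Seed the family with 𝒜 together with ∅ and Ω: { ∅, {ω₁,ω₄,ω₆}, {ω₂,ω₅,ω₆}, {ω₁,ω₃,ω₅,ω₆}, Ω }.
Pass 1: 6 new —
  {ω₂,ω₄}  = Ω∖{ω₁,ω₃,ω₅,ω₆}
  {ω₁,ω₃,ω₄}  = Ω∖{ω₂,ω₅,ω₆}
  {ω₂,ω₃,ω₅}  = Ω∖{ω₁,ω₄,ω₆}
  {ω₁,ω₂,ω₃,ω₅,ω₆}  = {ω₁,ω₃,ω₅,ω₆} ∪ {ω₂,ω₅,ω₆}
  {ω₁,ω₂,ω₄,ω₅,ω₆}  = {ω₂,ω₅,ω₆} ∪ {ω₁,ω₄,ω₆}
  {ω₁,ω₃,ω₄,ω₅,ω₆}  = {ω₁,ω₃,ω₅,ω₆} ∪ {ω₁,ω₄,ω₆}
  — 11 sets.
Pass 2. New:
  {ω₂}  = Ω∖{ω₁,ω₃,ω₄,ω₅,ω₆}
  {ω₃}  = Ω∖{ω₁,ω₂,ω₄,ω₅,ω₆}
  {ω₄}  = Ω∖{ω₁,ω₂,ω₃,ω₅,ω₆}
  {ω₁,ω₂,ω₃,ω₄}  = {ω₁,ω₃,ω₄} ∪ {ω₂,ω₄}
  {ω₁,ω₂,ω₄,ω₆}  = {ω₁,ω₄,ω₆} ∪ {ω₂,ω₄}
  {ω₁,ω₃,ω₄,ω₆}  = {ω₁,ω₄,ω₆} ∪ {ω₁,ω₃,ω₄}
  {ω₂,ω₃,ω₄,ω₅}  = {ω₂,ω₃,ω₅} ∪ {ω₂,ω₄}
  {ω₂,ω₃,ω₅,ω₆}  = {ω₂,ω₅,ω₆} ∪ {ω₂,ω₃,ω₅}
  {ω₂,ω₄,ω₅,ω₆}  = {ω₂,ω₅,ω₆} ∪ {ω₂,ω₄}
  {ω₁,ω₂,ω₃,ω₄,ω₅}  = {ω₁,ω₃,ω₄} ∪ {ω₂,ω₃,ω₅}
  — 21 sets.
Pass 3 adds 12:
  {ω₆}  = Ω∖{ω₁,ω₂,ω₃,ω₄,ω₅}
  {ω₁,ω₃}  = Ω∖{ω₂,ω₄,ω₅,ω₆}
  {ω₁,ω₄}  = Ω∖{ω₂,ω₃,ω₅,ω₆}
  {ω₁,ω₆}  = Ω∖{ω₂,ω₃,ω₄,ω₅}
  {ω₂,ω₃}  = {ω₂} ∪ {ω₃}
  {ω₂,ω₅}  = Ω∖{ω₁,ω₃,ω₄,ω₆}
  {ω₃,ω₄}  = {ω₃} ∪ {ω₄}
  {ω₃,ω₅}  = Ω∖{ω₁,ω₂,ω₄,ω₆}
  {ω₅,ω₆}  = Ω∖{ω₁,ω₂,ω₃,ω₄}
  {ω₂,ω₃,ω₄}  = {ω₂,ω₄} ∪ {ω₃}
  {ω₁,ω₂,ω₃,ω₄,ω₆}  = {ω₂} ∪ {ω₁,ω₃,ω₄,ω₆}
  {ω₂,ω₃,ω₄,ω₅,ω₆}  = {ω₂,ω₄} ∪ {ω₂,ω₃,ω₅,ω₆}
  — 33 sets.
Pass 4: 26 new —
  {ω₁}  = Ω∖{ω₂,ω₃,ω₄,ω₅,ω₆}
  {ω₅}  = Ω∖{ω₁,ω₂,ω₃,ω₄,ω₆}
  {ω₂,ω₆}  = {ω₂} ∪ {ω₆}
  {ω₃,ω₆}  = {ω₆} ∪ {ω₃}
  {ω₄,ω₆}  = {ω₆} ∪ {ω₄}
  {ω₁,ω₂,ω₃}  = {ω₂} ∪ {ω₁,ω₃}
  {ω₁,ω₂,ω₄}  = {ω₂} ∪ {ω₁,ω₄}
  {ω₁,ω₂,ω₆}  = {ω₁,ω₆} ∪ {ω₂}
  {ω₁,ω₃,ω₅}  = {ω₁,ω₃} ∪ {ω₃,ω₅}
  {ω₁,ω₃,ω₆}  = {ω₁,ω₆} ∪ {ω₃}
  {ω₁,ω₅,ω₆}  = Ω∖{ω₂,ω₃,ω₄}
  {ω₂,ω₃,ω₆}  = {ω₆} ∪ {ω₂,ω₃}
  {ω₂,ω₄,ω₅}  = {ω₂,ω₅} ∪ {ω₄}
  {ω₂,ω₄,ω₆}  = {ω₆} ∪ {ω₂,ω₄}
  {ω₃,ω₄,ω₅}  = {ω₃,ω₄} ∪ {ω₃,ω₅}
  {ω₃,ω₄,ω₆}  = {ω₃,ω₄} ∪ {ω₆}
  {ω₃,ω₅,ω₆}  = {ω₅,ω₆} ∪ {ω₃}
  {ω₄,ω₅,ω₆}  = {ω₅,ω₆} ∪ {ω₄}
  {ω₁,ω₂,ω₃,ω₅}  = {ω₂,ω₅} ∪ {ω₁,ω₃}
  {ω₁,ω₂,ω₃,ω₆}  = {ω₁,ω₆} ∪ {ω₂,ω₃}
  {ω₁,ω₂,ω₄,ω₅}  = {ω₂,ω₅} ∪ {ω₁,ω₄}
  {ω₁,ω₂,ω₅,ω₆}  = Ω∖{ω₃,ω₄}
  {ω₁,ω₃,ω₄,ω₅}  = {ω₁,ω₃,ω₄} ∪ {ω₃,ω₅}
  {ω₁,ω₄,ω₅,ω₆}  = Ω∖{ω₂,ω₃}
  {ω₂,ω₃,ω₄,ω₆}  = {ω₂,ω₃,ω₄} ∪ {ω₆}
  {ω₃,ω₄,ω₅,ω₆}  = {ω₃,ω₄} ∪ {ω₅,ω₆}
  — 59 sets.
Pass 5 (5 new):
  {ω₁,ω₂}  = Ω∖{ω₃,ω₄,ω₅,ω₆}
  {ω₁,ω₅}  = Ω∖{ω₂,ω₃,ω₄,ω₆}
  {ω₄,ω₅}  = Ω∖{ω₁,ω₂,ω₃,ω₆}
  {ω₁,ω₂,ω₅}  = Ω∖{ω₃,ω₄,ω₆}
  {ω₁,ω₄,ω₅}  = Ω∖{ω₂,ω₃,ω₆}
  — 64 sets.
After Pass 6 the family is unchanged; done.

Hence σ(𝒜) has 64 members: { ∅, {ω₁}, {ω₂}, {ω₃}, {ω₄}, {ω₅}, {ω₆}, {ω₁,ω₂}, {ω₁,ω₃}, {ω₁,ω₄}, {ω₁,ω₅}, {ω₁,ω₆}, {ω₂,ω₃}, {ω₂,ω₄}, {ω₂,ω₅}, {ω₂,ω₆}, {ω₃,ω₄}, {ω₃,ω₅}, {ω₃,ω₆}, {ω₄,ω₅}, {ω₄,ω₆}, {ω₅,ω₆}, {ω₁,ω₂,ω₃}, {ω₁,ω₂,ω₄}, {ω₁,ω₂,ω₅}, {ω₁,ω₂,ω₆}, {ω₁,ω₃,ω₄}, {ω₁,ω₃,ω₅}, {ω₁,ω₃,ω₆}, {ω₁,ω₄,ω₅}, {ω₁,ω₄,ω₆}, {ω₁,ω₅,ω₆}, {ω₂,ω₃,ω₄}, {ω₂,ω₃,ω₅}, {ω₂,ω₃,ω₆}, {ω₂,ω₄,ω₅}, {ω₂,ω₄,ω₆}, {ω₂,ω₅,ω₆}, {ω₃,ω₄,ω₅}, {ω₃,ω₄,ω₆}, {ω₃,ω₅,ω₆}, {ω₄,ω₅,ω₆}, {ω₁,ω₂,ω₃,ω₄}, {ω₁,ω₂,ω₃,ω₅}, {ω₁,ω₂,ω₃,ω₆}, {ω₁,ω₂,ω₄,ω₅}, {ω₁,ω₂,ω₄,ω₆}, {ω₁,ω₂,ω₅,ω₆}, {ω₁,ω₃,ω₄,ω₅}, {ω₁,ω₃,ω₄,ω₆}, {ω₁,ω₃,ω₅,ω₆}, {ω₁,ω₄,ω₅,ω₆}, {ω₂,ω₃,ω₄,ω₅}, {ω₂,ω₃,ω₄,ω₆}, {ω₂,ω₃,ω₅,ω₆}, {ω₂,ω₄,ω₅,ω₆}, {ω₃,ω₄,ω₅,ω₆}, {ω₁,ω₂,ω₃,ω₄,ω₅}, {ω₁,ω₂,ω₃,ω₄,ω₆}, {ω₁,ω₂,ω₃,ω₅,ω₆}, {ω₁,ω₂,ω₄,ω₅,ω₆}, {ω₁,ω₃,ω₄,ω₅,ω₆}, {ω₂,ω₃,ω₄,ω₅,ω₆}, Ω }.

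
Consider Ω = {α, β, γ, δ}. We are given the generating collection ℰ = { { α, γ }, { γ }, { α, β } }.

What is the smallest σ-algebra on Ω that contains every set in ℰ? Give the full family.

Initial family (5 sets): { ∅, { γ }, { α, β }, { α, γ }, Ω }.
Step 1. New:
  { β, δ }  = { α, γ }ᶜ
  { γ, δ }  = { α, β }ᶜ
  { α, β, γ }  = { γ } ∪ { α, β }
  { α, β, δ }  = { γ }ᶜ
  — 9 sets.
Step 2: 3 new —
  { δ }  = { α, β, γ }ᶜ
  { α, γ, δ }  = { γ, δ } ∪ { α, γ }
  { β, γ, δ }  = { γ, δ } ∪ { β, δ }
  — 12 sets.
Step 3: +2 →
  { α }  = { β, γ, δ }ᶜ
  { β }  = { α, γ, δ }ᶜ
  — 14 sets.
Step 4 adds 2:
  { α, δ }  = { δ } ∪ { α }
  { β, γ }  = { γ } ∪ { β }
  — 16 sets.
Step 5: closed — nothing new.

Therefore σ(ℰ) = { ∅, { α }, { β }, { γ }, { δ }, { α, β }, { α, γ }, { α, δ }, { β, γ }, { β, δ }, { γ, δ }, { α, β, γ }, { α, β, δ }, { α, γ, δ }, { β, γ, δ }, Ω } (|σ(ℰ)| = 16).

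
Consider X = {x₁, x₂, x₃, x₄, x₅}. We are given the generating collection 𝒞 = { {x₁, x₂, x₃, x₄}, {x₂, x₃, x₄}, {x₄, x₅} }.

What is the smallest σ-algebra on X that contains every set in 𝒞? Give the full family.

|σ(𝒞)| = 16.  σ(𝒞) = { {}, {x₁}, {x₄}, {x₅}, {x₁, x₄}, {x₁, x₅}, {x₂, x₃}, {x₄, x₅}, {x₁, x₂, x₃}, {x₁, x₄, x₅}, {x₂, x₃, x₄}, {x₂, x₃, x₅}, {x₁, x₂, x₃, x₄}, {x₁, x₂, x₃, x₅}, {x₂, x₃, x₄, x₅}, X }

Check:
Take S₀ = 𝒞 ∪ {∅, X} = { {}, {x₄, x₅}, {x₂, x₃, x₄}, {x₁, x₂, x₃, x₄}, X }.
Step 1: +4 →
  {x₅}  = X∖{x₁, x₂, x₃, x₄}
  {x₁, x₅}  = X∖{x₂, x₃, x₄}
  {x₁, x₂, x₃}  = X∖{x₄, x₅}
  {x₂, x₃, x₄, x₅}  = {x₄, x₅} ∪ {x₂, x₃, x₄}
  |family| = 9
Step 2: +3 →
  {x₁}  = X∖{x₂, x₃, x₄, x₅}
  {x₁, x₄, x₅}  = {x₄, x₅} ∪ {x₁, x₅}
  {x₁, x₂, x₃, x₅}  = {x₁, x₂, x₃} ∪ {x₅}
  |family| = 12
Step 3 adds 2:
  {x₄}  = X∖{x₁, x₂, x₃, x₅}
  {x₂, x₃}  = X∖{x₁, x₄, x₅}
  |family| = 14
Step 4: 2 new —
  {x₁, x₄}  = {x₄} ∪ {x₁}
  {x₂, x₃, x₅}  = {x₂, x₃} ∪ {x₅}
  |family| = 16
After Step 5 the family is unchanged; done.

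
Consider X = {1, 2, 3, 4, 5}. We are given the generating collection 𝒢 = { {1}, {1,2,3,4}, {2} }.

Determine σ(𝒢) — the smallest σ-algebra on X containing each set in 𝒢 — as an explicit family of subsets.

σ(𝒢) (16 sets): { ∅, {1}, {2}, {5}, {1,2}, {1,5}, {2,5}, {3,4}, {1,2,5}, {1,3,4}, {2,3,4}, {3,4,5}, {1,2,3,4}, {1,3,4,5}, {2,3,4,5}, X }

Trace:
Take S₀ = 𝒢 ∪ {∅, X} = { ∅, {1}, {2}, {1,2,3,4}, X }.
Step 1 adds 4:
  {5}  = {1,2,3,4}ᶜ
  {1,2}  = {2} ∪ {1}
  {1,3,4,5}  = {2}ᶜ
  {2,3,4,5}  = {1}ᶜ
  (now 9)
Step 2 adds 4:
  {1,5}  = {5} ∪ {1}
  {2,5}  = {2} ∪ {5}
  {1,2,5}  = {1,2} ∪ {5}
  {3,4,5}  = {1,2}ᶜ
  (now 13)
Step 3 adds 3:
  {3,4}  = {1,2,5}ᶜ
  {1,3,4}  = {2,5}ᶜ
  {2,3,4}  = {1,5}ᶜ
  (now 16)
Step 4: stable.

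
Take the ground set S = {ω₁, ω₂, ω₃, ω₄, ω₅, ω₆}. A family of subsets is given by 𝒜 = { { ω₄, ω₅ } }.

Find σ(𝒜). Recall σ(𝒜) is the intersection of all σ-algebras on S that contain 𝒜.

σ(𝒜) (4 sets): { {  }, { ω₄, ω₅ }, { ω₁, ω₂, ω₃, ω₆ }, S }

Working:
Start: 𝒜 ∪ {∅, S} = { {  }, { ω₄, ω₅ }, S }.
Iteration 1 (1 new):
  { ω₁, ω₂, ω₃, ω₆ }  = S∖{ ω₄, ω₅ }
  (now 4)
Iteration 2: no new sets; the family is a σ-algebra.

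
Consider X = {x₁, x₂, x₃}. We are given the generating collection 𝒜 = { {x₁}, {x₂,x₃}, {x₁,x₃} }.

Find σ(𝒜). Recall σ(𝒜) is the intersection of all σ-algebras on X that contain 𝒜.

σ(𝒜) (8 sets): { ∅, {x₁}, {x₂}, {x₃}, {x₁,x₂}, {x₁,x₃}, {x₂,x₃}, X }

Derivation:
Initial family (5 sets): { ∅, {x₁}, {x₁,x₃}, {x₂,x₃}, X }.
Pass 1. New:
  {x₂}  = X∖{x₁,x₃}
  |family| = 6
Pass 2 (1 new):
  {x₁,x₂}  = {x₂} ∪ {x₁}
  |family| = 7
Pass 3. New:
  {x₃}  = X∖{x₁,x₂}
  |family| = 8
Pass 4 adds nothing — fixpoint reached.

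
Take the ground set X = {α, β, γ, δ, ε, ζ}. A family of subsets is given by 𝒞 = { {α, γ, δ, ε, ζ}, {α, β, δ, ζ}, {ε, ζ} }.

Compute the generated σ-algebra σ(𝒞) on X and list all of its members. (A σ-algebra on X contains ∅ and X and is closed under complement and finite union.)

Start: 𝒞 ∪ {∅, X} = { {}, {ε, ζ}, {α, β, δ, ζ}, {α, γ, δ, ε, ζ}, X }.
Step 1 (4 new):
  {β}  = X∖{α, γ, δ, ε, ζ}
  {γ, ε}  = X∖{α, β, δ, ζ}
  {α, β, γ, δ}  = X∖{ε, ζ}
  {α, β, δ, ε, ζ}  = {α, β, δ, ζ} ∪ {ε, ζ}
  — 9 sets.
Step 2 adds 6:
  {γ}  = X∖{α, β, δ, ε, ζ}
  {β, γ, ε}  = {β} ∪ {γ, ε}
  {β, ε, ζ}  = {ε, ζ} ∪ {β}
  {γ, ε, ζ}  = {ε, ζ} ∪ {γ, ε}
  {α, β, γ, δ, ε}  = {γ, ε} ∪ {α, β, γ, δ}
  {α, β, γ, δ, ζ}  = {α, β, δ, ζ} ∪ {α, β, γ, δ}
  — 15 sets.
Step 3 adds 7:
  {ε}  = X∖{α, β, γ, δ, ζ}
  {ζ}  = X∖{α, β, γ, δ, ε}
  {β, γ}  = {γ} ∪ {β}
  {α, β, δ}  = X∖{γ, ε, ζ}
  {α, γ, δ}  = X∖{β, ε, ζ}
  {α, δ, ζ}  = X∖{β, γ, ε}
  {β, γ, ε, ζ}  = {γ} ∪ {β, ε, ζ}
  — 22 sets.
Step 4 adds 9:
  {α, δ}  = X∖{β, γ, ε, ζ}
  {β, ε}  = {β} ∪ {ε}
  {β, ζ}  = {β} ∪ {ζ}
  {γ, ζ}  = {ζ} ∪ {γ}
  {β, γ, ζ}  = {ζ} ∪ {β, γ}
  {α, β, δ, ε}  = {α, β, δ} ∪ {ε}
  {α, γ, δ, ε}  = {α, γ, δ} ∪ {γ, ε}
  {α, γ, δ, ζ}  = {α, δ, ζ} ∪ {α, γ, δ}
  {α, δ, ε, ζ}  = X∖{β, γ}
  — 31 sets.
Step 5 (1 new):
  {α, δ, ε}  = X∖{β, γ, ζ}
  — 32 sets.
After Step 6 the family is unchanged; done.

Therefore σ(𝒞) = { {}, {β}, {γ}, {ε}, {ζ}, {α, δ}, {β, γ}, {β, ε}, {β, ζ}, {γ, ε}, {γ, ζ}, {ε, ζ}, {α, β, δ}, {α, γ, δ}, {α, δ, ε}, {α, δ, ζ}, {β, γ, ε}, {β, γ, ζ}, {β, ε, ζ}, {γ, ε, ζ}, {α, β, γ, δ}, {α, β, δ, ε}, {α, β, δ, ζ}, {α, γ, δ, ε}, {α, γ, δ, ζ}, {α, δ, ε, ζ}, {β, γ, ε, ζ}, {α, β, γ, δ, ε}, {α, β, γ, δ, ζ}, {α, β, δ, ε, ζ}, {α, γ, δ, ε, ζ}, X } (|σ(𝒞)| = 32).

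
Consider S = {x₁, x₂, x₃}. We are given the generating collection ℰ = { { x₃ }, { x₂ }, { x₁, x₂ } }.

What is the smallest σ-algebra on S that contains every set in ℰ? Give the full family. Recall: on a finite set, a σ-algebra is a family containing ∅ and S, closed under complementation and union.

|σ(ℰ)| = 8.  σ(ℰ) = { {}, { x₁ }, { x₂ }, { x₃ }, { x₁, x₂ }, { x₁, x₃ }, { x₂, x₃ }, S }

Derivation:
Initial family (5 sets): { {}, { x₂ }, { x₃ }, { x₁, x₂ }, S }.
Iteration 1 (2 new):
  { x₁, x₃ }  = { x₂ }ᶜ
  { x₂, x₃ }  = { x₃ } ∪ { x₂ }
  |family| = 7
Iteration 2: +1 →
  { x₁ }  = { x₂, x₃ }ᶜ
  |family| = 8
Iteration 3: no new sets; the family is a σ-algebra.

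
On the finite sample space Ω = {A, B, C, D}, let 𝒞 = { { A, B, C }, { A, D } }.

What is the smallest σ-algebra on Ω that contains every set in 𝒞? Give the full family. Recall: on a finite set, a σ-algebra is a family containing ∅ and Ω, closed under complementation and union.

Start: 𝒞 ∪ {∅, Ω} = { ∅, { A, D }, { A, B, C }, Ω }.
Round 1. New:
  { D }  = { A, B, C }ᶜ
  { B, C }  = { A, D }ᶜ
Round 2. New:
  { B, C, D }  = { B, C } ∪ { D }
Round 3: +1 →
  { A }  = { B, C, D }ᶜ
Round 4: already closed under ᶜ and ∪.

|σ(𝒞)| = 8.  σ(𝒞) = { ∅, { A }, { D }, { A, D }, { B, C }, { A, B, C }, { B, C, D }, Ω }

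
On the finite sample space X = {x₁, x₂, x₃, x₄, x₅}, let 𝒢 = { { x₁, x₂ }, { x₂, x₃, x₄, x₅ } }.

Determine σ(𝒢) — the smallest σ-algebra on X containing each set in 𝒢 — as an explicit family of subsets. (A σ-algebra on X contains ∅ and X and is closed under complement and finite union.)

σ(𝒢) (8 sets): { ∅, { x₁ }, { x₂ }, { x₁, x₂ }, { x₃, x₄, x₅ }, { x₁, x₃, x₄, x₅ }, { x₂, x₃, x₄, x₅ }, X }

Working:
Seed the family with 𝒢 together with ∅ and X: { ∅, { x₁, x₂ }, { x₂, x₃, x₄, x₅ }, X }.
Step 1 adds 2:
  { x₁ }  = { x₂, x₃, x₄, x₅ }ᶜ
  { x₃, x₄, x₅ }  = { x₁, x₂ }ᶜ
  [6 total]
Step 2: +1 →
  { x₁, x₃, x₄, x₅ }  = { x₃, x₄, x₅ } ∪ { x₁ }
  [7 total]
Step 3. New:
  { x₂ }  = { x₁, x₃, x₄, x₅ }ᶜ
  [8 total]
Step 4 adds nothing — fixpoint reached.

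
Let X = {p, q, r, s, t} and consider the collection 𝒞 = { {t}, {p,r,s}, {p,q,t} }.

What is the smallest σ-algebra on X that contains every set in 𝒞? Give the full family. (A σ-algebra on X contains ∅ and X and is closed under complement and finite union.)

σ(𝒞) (16 sets): { {}, {p}, {q}, {t}, {p,q}, {p,t}, {q,t}, {r,s}, {p,q,t}, {p,r,s}, {q,r,s}, {r,s,t}, {p,q,r,s}, {p,r,s,t}, {q,r,s,t}, X }

Check:
Initial family (5 sets): { {}, {t}, {p,q,t}, {p,r,s}, X }.
Step 1 adds 4:
  {q,t}  = {p,r,s}ᶜ
  {r,s}  = {p,q,t}ᶜ
  {p,q,r,s}  = {t}ᶜ
  {p,r,s,t}  = {p,r,s} ∪ {t}
  [9 total]
Step 2. New:
  {q}  = {p,r,s,t}ᶜ
  {r,s,t}  = {r,s} ∪ {t}
  {q,r,s,t}  = {q,t} ∪ {r,s}
  [12 total]
Step 3. New:
  {p}  = {q,r,s,t}ᶜ
  {p,q}  = {r,s,t}ᶜ
  {q,r,s}  = {r,s} ∪ {q}
  [15 total]
Step 4: 1 new —
  {p,t}  = {q,r,s}ᶜ
  [16 total]
Step 5: stable.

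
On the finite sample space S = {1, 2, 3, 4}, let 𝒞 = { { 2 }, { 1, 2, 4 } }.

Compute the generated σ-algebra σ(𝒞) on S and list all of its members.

Answer: σ(𝒞) = { {  }, { 2 }, { 3 }, { 1, 4 }, { 2, 3 }, { 1, 2, 4 }, { 1, 3, 4 }, S }

Derivation:
Seed the family with 𝒞 together with ∅ and S: { {  }, { 2 }, { 1, 2, 4 }, S }.
Round 1. New:
  { 3 }  = S∖{ 1, 2, 4 }
  { 1, 3, 4 }  = S∖{ 2 }
  [6 total]
Round 2 (1 new):
  { 2, 3 }  = { 3 } ∪ { 2 }
  [7 total]
Round 3. New:
  { 1, 4 }  = S∖{ 2, 3 }
  [8 total]
Round 4: no new sets; the family is a σ-algebra.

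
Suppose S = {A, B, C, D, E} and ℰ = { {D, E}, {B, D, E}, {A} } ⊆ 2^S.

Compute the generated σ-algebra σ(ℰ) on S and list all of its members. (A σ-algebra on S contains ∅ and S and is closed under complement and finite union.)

Initial family (5 sets): { {}, {A}, {D, E}, {B, D, E}, S }.
Round 1. New:
  {A, C}  = {B, D, E}ᶜ
  {A, B, C}  = {D, E}ᶜ
  {A, D, E}  = {D, E} ∪ {A}
  {A, B, D, E}  = {B, D, E} ∪ {A}
  {B, C, D, E}  = {A}ᶜ
  — 10 sets.
Round 2. New:
  {C}  = {A, B, D, E}ᶜ
  {B, C}  = {A, D, E}ᶜ
  {A, C, D, E}  = {A, D, E} ∪ {A, C}
  — 13 sets.
Round 3: 2 new —
  {B}  = {A, C, D, E}ᶜ
  {C, D, E}  = {D, E} ∪ {C}
  — 15 sets.
Round 4: 1 new —
  {A, B}  = {C, D, E}ᶜ
  — 16 sets.
After Round 5 the family is unchanged; done.

Therefore σ(ℰ) = { {}, {A}, {B}, {C}, {A, B}, {A, C}, {B, C}, {D, E}, {A, B, C}, {A, D, E}, {B, D, E}, {C, D, E}, {A, B, D, E}, {A, C, D, E}, {B, C, D, E}, S } (|σ(ℰ)| = 16).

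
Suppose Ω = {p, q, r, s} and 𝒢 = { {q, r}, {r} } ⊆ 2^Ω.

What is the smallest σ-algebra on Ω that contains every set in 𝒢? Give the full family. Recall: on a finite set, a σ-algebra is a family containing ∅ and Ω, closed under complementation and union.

Initial family (4 sets): { {}, {r}, {q, r}, Ω }.
Step 1 (2 new):
  {p, s}  = Ω∖{q, r}
  {p, q, s}  = Ω∖{r}
Step 2 adds 1:
  {p, r, s}  = {r} ∪ {p, s}
Step 3 adds 1:
  {q}  = Ω∖{p, r, s}
Step 4 adds nothing — fixpoint reached.

|σ(𝒢)| = 8.  σ(𝒢) = { {}, {q}, {r}, {p, s}, {q, r}, {p, q, s}, {p, r, s}, Ω }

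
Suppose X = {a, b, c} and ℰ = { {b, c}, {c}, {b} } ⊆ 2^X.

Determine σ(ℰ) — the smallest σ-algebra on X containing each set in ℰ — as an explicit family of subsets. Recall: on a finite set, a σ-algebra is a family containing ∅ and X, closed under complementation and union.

Start: ℰ ∪ {∅, X} = { ∅, {b}, {c}, {b, c}, X }.
Step 1: +3 →
  {a}  = complement {b, c}
  {a, b}  = complement {c}
  {a, c}  = complement {b}
Step 2 adds nothing — fixpoint reached.

Hence σ(ℰ) has 8 members: { ∅, {a}, {b}, {c}, {a, b}, {a, c}, {b, c}, X }.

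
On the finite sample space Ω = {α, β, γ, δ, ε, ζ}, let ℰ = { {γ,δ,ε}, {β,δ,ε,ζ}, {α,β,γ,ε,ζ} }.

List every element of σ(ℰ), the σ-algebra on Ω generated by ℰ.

Begin from { {}, {γ,δ,ε}, {β,δ,ε,ζ}, {α,β,γ,ε,ζ}, Ω } (that is, ℰ plus ∅ and Ω).
Step 1: +4 →
  {δ}  = complement {α,β,γ,ε,ζ}
  {α,γ}  = complement {β,δ,ε,ζ}
  {α,β,ζ}  = complement {γ,δ,ε}
  {β,γ,δ,ε,ζ}  = {γ,δ,ε} ∪ {β,δ,ε,ζ}
  — 9 sets.
Step 2 adds 6:
  {α}  = complement {β,γ,δ,ε,ζ}
  {α,γ,δ}  = {α,γ} ∪ {δ}
  {α,β,γ,ζ}  = {α,γ} ∪ {α,β,ζ}
  {α,β,δ,ζ}  = {δ} ∪ {α,β,ζ}
  {α,γ,δ,ε}  = {γ,δ,ε} ∪ {α,γ}
  {α,β,δ,ε,ζ}  = {β,δ,ε,ζ} ∪ {α,β,ζ}
  — 15 sets.
Step 3: 7 new —
  {γ}  = complement {α,β,δ,ε,ζ}
  {α,δ}  = {α} ∪ {δ}
  {β,ζ}  = complement {α,γ,δ,ε}
  {γ,ε}  = complement {α,β,δ,ζ}
  {δ,ε}  = complement {α,β,γ,ζ}
  {β,ε,ζ}  = complement {α,γ,δ}
  {α,β,γ,δ,ζ}  = {α,γ,δ} ∪ {α,β,δ,ζ}
  — 22 sets.
Step 4: 8 new —
  {ε}  = complement {α,β,γ,δ,ζ}
  {γ,δ}  = {γ} ∪ {δ}
  {α,γ,ε}  = {α,γ} ∪ {γ,ε}
  {α,δ,ε}  = {δ,ε} ∪ {α,δ}
  {β,γ,ζ}  = {β,ζ} ∪ {γ}
  {β,δ,ζ}  = {β,ζ} ∪ {δ}
  {α,β,ε,ζ}  = {β,ε,ζ} ∪ {α,β,ζ}
  {β,γ,ε,ζ}  = complement {α,δ}
  — 30 sets.
Step 5: +2 →
  {α,ε}  = {α} ∪ {ε}
  {β,γ,δ,ζ}  = {β,δ,ζ} ∪ {γ,δ}
  — 32 sets.
Step 6: stable.

Hence σ(ℰ) has 32 members: { {}, {α}, {γ}, {δ}, {ε}, {α,γ}, {α,δ}, {α,ε}, {β,ζ}, {γ,δ}, {γ,ε}, {δ,ε}, {α,β,ζ}, {α,γ,δ}, {α,γ,ε}, {α,δ,ε}, {β,γ,ζ}, {β,δ,ζ}, {β,ε,ζ}, {γ,δ,ε}, {α,β,γ,ζ}, {α,β,δ,ζ}, {α,β,ε,ζ}, {α,γ,δ,ε}, {β,γ,δ,ζ}, {β,γ,ε,ζ}, {β,δ,ε,ζ}, {α,β,γ,δ,ζ}, {α,β,γ,ε,ζ}, {α,β,δ,ε,ζ}, {β,γ,δ,ε,ζ}, Ω }.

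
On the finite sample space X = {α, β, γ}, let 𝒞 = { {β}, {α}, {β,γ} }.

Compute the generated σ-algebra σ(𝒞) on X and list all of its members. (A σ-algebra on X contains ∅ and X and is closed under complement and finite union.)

Begin from { {}, {α}, {β}, {β,γ}, X } (that is, 𝒞 plus ∅ and X).
Step 1: 2 new —
  {α,β}  = {β} ∪ {α}
  {α,γ}  = X∖{β}
  [7 total]
Step 2: +1 →
  {γ}  = X∖{α,β}
  [8 total]
Step 3 adds nothing — fixpoint reached.

|σ(𝒞)| = 8.  σ(𝒞) = { {}, {α}, {β}, {γ}, {α,β}, {α,γ}, {β,γ}, X }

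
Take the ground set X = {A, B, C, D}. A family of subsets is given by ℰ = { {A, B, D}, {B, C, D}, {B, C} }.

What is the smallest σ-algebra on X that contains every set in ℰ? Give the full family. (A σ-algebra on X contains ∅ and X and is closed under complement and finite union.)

σ(ℰ) = { ∅, {A}, {B}, {C}, {D}, {A, B}, {A, C}, {A, D}, {B, C}, {B, D}, {C, D}, {A, B, C}, {A, B, D}, {A, C, D}, {B, C, D}, X }

Derivation:
Take S₀ = ℰ ∪ {∅, X} = { ∅, {B, C}, {A, B, D}, {B, C, D}, X }.
Round 1: 3 new —
  {A}  = complement {B, C, D}
  {C}  = complement {A, B, D}
  {A, D}  = complement {B, C}
  |family| = 8
Round 2. New:
  {A, C}  = {C} ∪ {A}
  {A, B, C}  = {B, C} ∪ {A}
  {A, C, D}  = {C} ∪ {A, D}
  |family| = 11
Round 3 (3 new):
  {B}  = complement {A, C, D}
  {D}  = complement {A, B, C}
  {B, D}  = complement {A, C}
  |family| = 14
Round 4. New:
  {A, B}  = {B} ∪ {A}
  {C, D}  = {C} ∪ {D}
  |family| = 16
Round 5: already closed under ᶜ and ∪.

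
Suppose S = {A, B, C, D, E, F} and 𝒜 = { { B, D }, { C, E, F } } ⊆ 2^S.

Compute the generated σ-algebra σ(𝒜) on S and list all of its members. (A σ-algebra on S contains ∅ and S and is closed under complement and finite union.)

Initial family (4 sets): { {  }, { B, D }, { C, E, F }, S }.
Pass 1 (3 new):
  { A, B, D }  = S∖{ C, E, F }
  { A, C, E, F }  = S∖{ B, D }
  { B, C, D, E, F }  = { B, D } ∪ { C, E, F }
  — 7 sets.
Pass 2: +1 →
  { A }  = S∖{ B, C, D, E, F }
  — 8 sets.
Pass 3: no new sets; the family is a σ-algebra.

Hence σ(𝒜) has 8 members: { {  }, { A }, { B, D }, { A, B, D }, { C, E, F }, { A, C, E, F }, { B, C, D, E, F }, S }.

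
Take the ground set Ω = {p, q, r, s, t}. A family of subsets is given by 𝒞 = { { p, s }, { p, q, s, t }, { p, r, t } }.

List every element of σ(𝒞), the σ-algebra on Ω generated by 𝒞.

|σ(𝒞)| = 32.  σ(𝒞) = { ∅, { p }, { q }, { r }, { s }, { t }, { p, q }, { p, r }, { p, s }, { p, t }, { q, r }, { q, s }, { q, t }, { r, s }, { r, t }, { s, t }, { p, q, r }, { p, q, s }, { p, q, t }, { p, r, s }, { p, r, t }, { p, s, t }, { q, r, s }, { q, r, t }, { q, s, t }, { r, s, t }, { p, q, r, s }, { p, q, r, t }, { p, q, s, t }, { p, r, s, t }, { q, r, s, t }, Ω }

Check:
Start: 𝒞 ∪ {∅, Ω} = { ∅, { p, s }, { p, r, t }, { p, q, s, t }, Ω }.
Step 1: +4 →
  { r }  = complement { p, q, s, t }
  { q, s }  = complement { p, r, t }
  { q, r, t }  = complement { p, s }
  { p, r, s, t }  = { p, s } ∪ { p, r, t }
  (now 9)
Step 2 adds 6:
  { q }  = complement { p, r, s, t }
  { p, q, s }  = { p, s } ∪ { q, s }
  { p, r, s }  = { r } ∪ { p, s }
  { q, r, s }  = { r } ∪ { q, s }
  { p, q, r, t }  = { p, r, t } ∪ { q, r, t }
  { q, r, s, t }  = { q, r, t } ∪ { q, s }
  (now 15)
Step 3: 7 new —
  { p }  = complement { q, r, s, t }
  { s }  = complement { p, q, r, t }
  { p, t }  = complement { q, r, s }
  { q, r }  = { r } ∪ { q }
  { q, t }  = complement { p, r, s }
  { r, t }  = complement { p, q, s }
  { p, q, r, s }  = { r } ∪ { p, q, s }
  (now 22)
Step 4: 9 new —
  { t }  = complement { p, q, r, s }
  { p, q }  = { q } ∪ { p }
  { p, r }  = { r } ∪ { p }
  { r, s }  = { r } ∪ { s }
  { p, q, r }  = { q, r } ∪ { p }
  { p, q, t }  = { q, t } ∪ { p, t }
  { p, s, t }  = complement { q, r }
  { q, s, t }  = { q, t } ∪ { q, s }
  { r, s, t }  = { r, t } ∪ { s }
  (now 31)
Step 5: +1 →
  { s, t }  = complement { p, q, r }
  (now 32)
Step 6: closed — nothing new.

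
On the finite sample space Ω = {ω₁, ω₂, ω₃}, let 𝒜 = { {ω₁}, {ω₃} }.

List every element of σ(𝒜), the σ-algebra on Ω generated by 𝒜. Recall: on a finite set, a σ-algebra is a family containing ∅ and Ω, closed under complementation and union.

|σ(𝒜)| = 8.  σ(𝒜) = { {}, {ω₁}, {ω₂}, {ω₃}, {ω₁, ω₂}, {ω₁, ω₃}, {ω₂, ω₃}, Ω }

Trace:
Start: 𝒜 ∪ {∅, Ω} = { {}, {ω₁}, {ω₃}, Ω }.
Pass 1: 3 new —
  {ω₁, ω₂}  = {ω₃}ᶜ
  {ω₁, ω₃}  = {ω₃} ∪ {ω₁}
  {ω₂, ω₃}  = {ω₁}ᶜ
  |family| = 7
Pass 2: +1 →
  {ω₂}  = {ω₁, ω₃}ᶜ
  |family| = 8
Pass 3: closed — nothing new.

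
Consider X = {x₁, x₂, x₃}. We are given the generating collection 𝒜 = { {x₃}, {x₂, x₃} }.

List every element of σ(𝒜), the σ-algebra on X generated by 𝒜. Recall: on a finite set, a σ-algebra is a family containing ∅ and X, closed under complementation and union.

σ(𝒜) (8 sets): { ∅, {x₁}, {x₂}, {x₃}, {x₁, x₂}, {x₁, x₃}, {x₂, x₃}, X }

Check:
Begin from { ∅, {x₃}, {x₂, x₃}, X } (that is, 𝒜 plus ∅ and X).
Pass 1. New:
  {x₁}  = X∖{x₂, x₃}
  {x₁, x₂}  = X∖{x₃}
  |family| = 6
Pass 2 adds 1:
  {x₁, x₃}  = {x₃} ∪ {x₁}
  |family| = 7
Pass 3 (1 new):
  {x₂}  = X∖{x₁, x₃}
  |family| = 8
Pass 4 adds nothing — fixpoint reached.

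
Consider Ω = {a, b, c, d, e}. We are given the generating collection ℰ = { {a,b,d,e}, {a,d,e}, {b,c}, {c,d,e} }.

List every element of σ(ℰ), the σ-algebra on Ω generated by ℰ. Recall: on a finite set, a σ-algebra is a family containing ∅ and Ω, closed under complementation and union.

Take S₀ = ℰ ∪ {∅, Ω} = { {}, {b,c}, {a,d,e}, {c,d,e}, {a,b,d,e}, Ω }.
Round 1 adds 4:
  {c}  = {a,b,d,e}ᶜ
  {a,b}  = {c,d,e}ᶜ
  {a,c,d,e}  = {a,d,e} ∪ {c,d,e}
  {b,c,d,e}  = {c,d,e} ∪ {b,c}
  (now 10)
Round 2 adds 3:
  {a}  = {b,c,d,e}ᶜ
  {b}  = {a,c,d,e}ᶜ
  {a,b,c}  = {a,b} ∪ {c}
  (now 13)
Round 3: 2 new —
  {a,c}  = {c} ∪ {a}
  {d,e}  = {a,b,c}ᶜ
  (now 15)
Round 4: +1 →
  {b,d,e}  = {a,c}ᶜ
  (now 16)
Round 5: stable.

Hence σ(ℰ) has 16 members: { {}, {a}, {b}, {c}, {a,b}, {a,c}, {b,c}, {d,e}, {a,b,c}, {a,d,e}, {b,d,e}, {c,d,e}, {a,b,d,e}, {a,c,d,e}, {b,c,d,e}, Ω }.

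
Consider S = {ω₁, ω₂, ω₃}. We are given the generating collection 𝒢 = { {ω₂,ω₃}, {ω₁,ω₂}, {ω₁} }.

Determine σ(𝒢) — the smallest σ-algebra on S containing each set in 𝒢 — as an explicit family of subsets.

σ(𝒢) (8 sets): { ∅, {ω₁}, {ω₂}, {ω₃}, {ω₁,ω₂}, {ω₁,ω₃}, {ω₂,ω₃}, S }

Working:
Initial family (5 sets): { ∅, {ω₁}, {ω₁,ω₂}, {ω₂,ω₃}, S }.
Step 1 (1 new):
  {ω₃}  = {ω₁,ω₂}ᶜ
  (now 6)
Step 2. New:
  {ω₁,ω₃}  = {ω₃} ∪ {ω₁}
  (now 7)
Step 3 adds 1:
  {ω₂}  = {ω₁,ω₃}ᶜ
  (now 8)
Step 4: no new sets; the family is a σ-algebra.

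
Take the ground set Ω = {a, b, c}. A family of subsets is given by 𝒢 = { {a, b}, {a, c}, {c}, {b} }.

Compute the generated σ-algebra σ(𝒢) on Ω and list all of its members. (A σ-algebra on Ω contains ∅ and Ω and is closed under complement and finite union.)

Seed the family with 𝒢 together with ∅ and Ω: { ∅, {b}, {c}, {a, b}, {a, c}, Ω }.
Round 1. New:
  {b, c}  = {c} ∪ {b}
  [7 total]
Round 2 adds 1:
  {a}  = Ω∖{b, c}
  [8 total]
Round 3: stable.

|σ(𝒢)| = 8.  σ(𝒢) = { ∅, {a}, {b}, {c}, {a, b}, {a, c}, {b, c}, Ω }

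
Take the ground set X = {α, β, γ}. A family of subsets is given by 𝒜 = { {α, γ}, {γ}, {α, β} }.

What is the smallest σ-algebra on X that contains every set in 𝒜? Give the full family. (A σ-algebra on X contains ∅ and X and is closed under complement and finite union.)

Seed the family with 𝒜 together with ∅ and X: { {}, {γ}, {α, β}, {α, γ}, X }.
Round 1 (1 new):
  {β}  = ᶜ of {α, γ}
  — 6 sets.
Round 2. New:
  {β, γ}  = {γ} ∪ {β}
  — 7 sets.
Round 3: 1 new —
  {α}  = ᶜ of {β, γ}
  — 8 sets.
Round 4: no new sets; the family is a σ-algebra.

σ(𝒜) = { {}, {α}, {β}, {γ}, {α, β}, {α, γ}, {β, γ}, X }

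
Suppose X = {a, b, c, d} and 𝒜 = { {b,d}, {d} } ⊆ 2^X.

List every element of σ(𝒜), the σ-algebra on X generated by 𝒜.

Initial family (4 sets): { {}, {d}, {b,d}, X }.
Pass 1 (2 new):
  {a,c}  = ᶜ of {b,d}
  {a,b,c}  = ᶜ of {d}
  |family| = 6
Pass 2 (1 new):
  {a,c,d}  = {a,c} ∪ {d}
  |family| = 7
Pass 3. New:
  {b}  = ᶜ of {a,c,d}
  |family| = 8
Pass 4 adds nothing — fixpoint reached.

Hence σ(𝒜) has 8 members: { {}, {b}, {d}, {a,c}, {b,d}, {a,b,c}, {a,c,d}, X }.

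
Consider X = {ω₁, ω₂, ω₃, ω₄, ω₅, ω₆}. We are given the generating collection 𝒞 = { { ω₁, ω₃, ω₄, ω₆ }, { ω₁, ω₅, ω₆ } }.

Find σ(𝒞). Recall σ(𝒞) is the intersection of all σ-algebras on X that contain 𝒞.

Seed the family with 𝒞 together with ∅ and X: { ∅, { ω₁, ω₅, ω₆ }, { ω₁, ω₃, ω₄, ω₆ }, X }.
Round 1: +3 →
  { ω₂, ω₅ }  = X∖{ ω₁, ω₃, ω₄, ω₆ }
  { ω₂, ω₃, ω₄ }  = X∖{ ω₁, ω₅, ω₆ }
  { ω₁, ω₃, ω₄, ω₅, ω₆ }  = { ω₁, ω₅, ω₆ } ∪ { ω₁, ω₃, ω₄, ω₆ }
  (now 7)
Round 2 adds 4:
  { ω₂ }  = X∖{ ω₁, ω₃, ω₄, ω₅, ω₆ }
  { ω₁, ω₂, ω₅, ω₆ }  = { ω₂, ω₅ } ∪ { ω₁, ω₅, ω₆ }
  { ω₂, ω₃, ω₄, ω₅ }  = { ω₂, ω₅ } ∪ { ω₂, ω₃, ω₄ }
  { ω₁, ω₂, ω₃, ω₄, ω₆ }  = { ω₂, ω₃, ω₄ } ∪ { ω₁, ω₃, ω₄, ω₆ }
  (now 11)
Round 3. New:
  { ω₅ }  = X∖{ ω₁, ω₂, ω₃, ω₄, ω₆ }
  { ω₁, ω₆ }  = X∖{ ω₂, ω₃, ω₄, ω₅ }
  { ω₃, ω₄ }  = X∖{ ω₁, ω₂, ω₅, ω₆ }
  (now 14)
Round 4: +2 →
  { ω₁, ω₂, ω₆ }  = { ω₁, ω₆ } ∪ { ω₂ }
  { ω₃, ω₄, ω₅ }  = { ω₃, ω₄ } ∪ { ω₅ }
  (now 16)
Round 5: no new sets; the family is a σ-algebra.

Therefore σ(𝒞) = { ∅, { ω₂ }, { ω₅ }, { ω₁, ω₆ }, { ω₂, ω₅ }, { ω₃, ω₄ }, { ω₁, ω₂, ω₆ }, { ω₁, ω₅, ω₆ }, { ω₂, ω₃, ω₄ }, { ω₃, ω₄, ω₅ }, { ω₁, ω₂, ω₅, ω₆ }, { ω₁, ω₃, ω₄, ω₆ }, { ω₂, ω₃, ω₄, ω₅ }, { ω₁, ω₂, ω₃, ω₄, ω₆ }, { ω₁, ω₃, ω₄, ω₅, ω₆ }, X } (|σ(𝒞)| = 16).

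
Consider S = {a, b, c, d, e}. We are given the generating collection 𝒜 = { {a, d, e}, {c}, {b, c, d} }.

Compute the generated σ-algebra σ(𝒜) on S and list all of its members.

σ(𝒜) (16 sets): { ∅, {b}, {c}, {d}, {a, e}, {b, c}, {b, d}, {c, d}, {a, b, e}, {a, c, e}, {a, d, e}, {b, c, d}, {a, b, c, e}, {a, b, d, e}, {a, c, d, e}, S }

Trace:
Seed the family with 𝒜 together with ∅ and S: { ∅, {c}, {a, d, e}, {b, c, d}, S }.
Iteration 1 adds 4:
  {a, e}  = S∖{b, c, d}
  {b, c}  = S∖{a, d, e}
  {a, b, d, e}  = S∖{c}
  {a, c, d, e}  = {a, d, e} ∪ {c}
  — 9 sets.
Iteration 2 adds 3:
  {b}  = S∖{a, c, d, e}
  {a, c, e}  = {c} ∪ {a, e}
  {a, b, c, e}  = {b, c} ∪ {a, e}
  — 12 sets.
Iteration 3 (3 new):
  {d}  = S∖{a, b, c, e}
  {b, d}  = S∖{a, c, e}
  {a, b, e}  = {a, e} ∪ {b}
  — 15 sets.
Iteration 4 adds 1:
  {c, d}  = S∖{a, b, e}
  — 16 sets.
Iteration 5 adds nothing — fixpoint reached.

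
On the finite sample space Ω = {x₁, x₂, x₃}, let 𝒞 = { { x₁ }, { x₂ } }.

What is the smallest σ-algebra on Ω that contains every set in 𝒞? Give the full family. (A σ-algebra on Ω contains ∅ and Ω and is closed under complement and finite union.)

|σ(𝒞)| = 8.  σ(𝒞) = { {  }, { x₁ }, { x₂ }, { x₃ }, { x₁, x₂ }, { x₁, x₃ }, { x₂, x₃ }, Ω }

Check:
Start: 𝒞 ∪ {∅, Ω} = { {  }, { x₁ }, { x₂ }, Ω }.
Round 1 (3 new):
  { x₁, x₂ }  = { x₁ } ∪ { x₂ }
  { x₁, x₃ }  = complement { x₂ }
  { x₂, x₃ }  = complement { x₁ }
  — 7 sets.
Round 2 adds 1:
  { x₃ }  = complement { x₁, x₂ }
  — 8 sets.
Round 3 adds nothing — fixpoint reached.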